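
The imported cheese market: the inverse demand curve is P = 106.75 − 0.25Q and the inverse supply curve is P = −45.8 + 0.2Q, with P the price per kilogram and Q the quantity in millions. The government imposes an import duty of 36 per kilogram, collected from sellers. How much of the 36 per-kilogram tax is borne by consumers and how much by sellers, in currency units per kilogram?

Consumers bear 20 per kilogram; sellers bear 16 per kilogram.

Inverting to Q(P) form: Qd = 427 − 4P; Qs = 5P + 229.
Without the tax, 427 − 4P = 5P + 229 gives 9P = 198, so P* = 22 and Q* = 339.
With the tax collected from sellers, supply shifts: Qs = 5(P − 36) + 229.
New equilibrium: consumers pay 42, sellers receive 6, Q = 259. (Wedge: Pb − Ps = 36.)
Burden on consumers: 20; on sellers: 16. (They sum to 36.)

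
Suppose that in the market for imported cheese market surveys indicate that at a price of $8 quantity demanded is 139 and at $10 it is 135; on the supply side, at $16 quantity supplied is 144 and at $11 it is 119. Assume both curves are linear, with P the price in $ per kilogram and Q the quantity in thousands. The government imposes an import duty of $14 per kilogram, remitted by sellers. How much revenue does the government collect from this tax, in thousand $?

Demand slope: (135 − 139)/(10 − 8) = -2, so Qd = 155 − 2P.
Supply slope: (119 − 144)/(11 − 16) = 5, so Qs = 5P + 64.
Before the tax: set 155 − 2P = 5P + 64 → P* = $13, Q* = 129.
With the tax collected from sellers, supply shifts: Qs = 5(P − 14) + 64.
New equilibrium: consumers pay $23, sellers receive $9, Q = 109. (Wedge: Pb − Ps = 14.)
Revenue = t · Q = 14 · 109 = $1526.

Tax revenue = $1526 thousand.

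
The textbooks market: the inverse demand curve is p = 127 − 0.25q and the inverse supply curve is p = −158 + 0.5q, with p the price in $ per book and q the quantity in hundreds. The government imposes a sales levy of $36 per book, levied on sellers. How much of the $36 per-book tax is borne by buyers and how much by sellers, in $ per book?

Inverting to q(p) form: qd = 508 − 4p; qs = 2p + 316.
Before the tax: set 508 − 4p = 2p + 316 → p* = $32, q* = 380.
With the tax collected from sellers, supply shifts: qs = 2(p − 36) + 316.
Solving gives q = 332 with buyers paying $44 and sellers receiving $8 (the $36 wedge).
Burden on buyers: $12; on sellers: $24. (They sum to $36.)
The less price-elastic side of the market bears the larger share of a per-unit tax.

Buyers bear $12 per book; sellers bear $24 per book.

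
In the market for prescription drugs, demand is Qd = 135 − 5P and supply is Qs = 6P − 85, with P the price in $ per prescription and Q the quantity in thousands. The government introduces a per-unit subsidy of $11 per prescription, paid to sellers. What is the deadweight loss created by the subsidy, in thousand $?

Deadweight loss = $165 thousand.

Without the subsidy, 135 − 5P = 6P − 85 gives 11P = 220, so P* = $20 and Q* = 35.
With a per-unit subsidy paid to sellers, each receives P + 11 per unit sold, so supply becomes Qs = 6(P + 11) − 85.
Solving gives Q = 65 with consumers paying $14 and sellers receiving $25 (the $11 wedge).
Quantity rises by |ΔQ| = |35 − 65| = 30.
DWL = ½ · t · |ΔQ| = ½ · 11 · 30 = $165.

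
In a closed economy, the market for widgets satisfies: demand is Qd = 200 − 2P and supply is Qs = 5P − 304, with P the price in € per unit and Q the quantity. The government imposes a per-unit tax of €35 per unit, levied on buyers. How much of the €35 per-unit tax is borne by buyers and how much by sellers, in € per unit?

Before the tax: set 200 − 2P = 5P − 304 → P* = €72, Q* = 56.
With the tax collected from buyers, demand (in seller-price terms) shifts: Qd = 200 − 2(P + 35).
Solving gives Q = 6 with buyers paying €97 and sellers receiving €62 (the €35 wedge).
Burden on buyers: €25; on sellers: €10. (They sum to €35.)
The less price-elastic side of the market bears the larger share of a per-unit tax.

Buyers bear €25 per unit; sellers bear €10 per unit.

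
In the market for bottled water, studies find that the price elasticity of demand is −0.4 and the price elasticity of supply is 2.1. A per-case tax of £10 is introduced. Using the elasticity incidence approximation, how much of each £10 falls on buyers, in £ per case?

Buyers bear ≈ £8.4 per case.

Incidence ratio: buyers' share ≈ εs / (εs + |εd|) = 2.1 / (2.1 + 0.4) = 0.84.
So buyers bear ≈ 0.84 × £10 = £8.4; sellers bear £1.6.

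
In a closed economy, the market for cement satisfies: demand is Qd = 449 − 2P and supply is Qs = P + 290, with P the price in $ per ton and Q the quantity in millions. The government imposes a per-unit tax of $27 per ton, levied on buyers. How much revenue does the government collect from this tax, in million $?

Before the tax: set 449 − 2P = P + 290 → P* = $53, Q* = 343.
With the tax collected from buyers, demand (in seller-price terms) shifts: Qd = 449 − 2(P + 27).
Solving gives Q = 325 with buyers paying $62 and suppliers receiving $35 (the $27 wedge).
Revenue = t · Q = 27 · 325 = $8775.

Tax revenue = $8775 million.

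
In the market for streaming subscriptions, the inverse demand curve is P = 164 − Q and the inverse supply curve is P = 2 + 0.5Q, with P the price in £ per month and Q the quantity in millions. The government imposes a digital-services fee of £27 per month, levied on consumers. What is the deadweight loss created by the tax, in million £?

Inverting to Q(P) form: Qd = 164 − P; Qs = 2P − 4.
Before the tax: set 164 − P = 2P − 4 → P* = £56, Q* = 108.
With the tax collected from consumers, demand (in seller-price terms) shifts: Qd = 164 − (P + 27).
Solving gives Q = 90 with consumers paying £74 and suppliers receiving £47 (the £27 wedge).
Quantity falls by |ΔQ| = |108 − 90| = 18.
DWL = ½ · t · |ΔQ| = ½ · 27 · 18 = £243.

Deadweight loss = £243 million.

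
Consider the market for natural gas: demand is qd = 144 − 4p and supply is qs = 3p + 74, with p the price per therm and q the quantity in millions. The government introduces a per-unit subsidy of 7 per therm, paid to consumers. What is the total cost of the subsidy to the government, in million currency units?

Government outlay = 812 million.

Without the subsidy, 144 − 4p = 3p + 74 gives 7p = 70, so p* = 10 and q* = 104.
With a per-unit subsidy paid to consumers, each effectively pays p − 7, so demand becomes qd = 144 − 4(p − 7).
New equilibrium: consumers pay 7, suppliers receive 14, q = 116. (Wedge: pb − ps = −7.)
Outlay = t · Q = 7 · 116 = 812.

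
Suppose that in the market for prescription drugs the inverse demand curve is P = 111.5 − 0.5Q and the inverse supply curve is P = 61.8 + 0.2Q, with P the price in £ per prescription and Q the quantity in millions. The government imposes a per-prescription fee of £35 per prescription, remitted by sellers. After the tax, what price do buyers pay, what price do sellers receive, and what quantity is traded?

Buyers pay £101; sellers receive £66; quantity = 21.

Rewrite in direct form: Qd = 223 − 2P and Qs = 5P − 309.
Before the tax: set 223 − 2P = 5P − 309 → P* = £76, Q* = 71.
With the tax collected from sellers, supply shifts: Qs = 5(P − 35) − 309.
Solving gives Q = 21 with buyers paying £101 and sellers receiving £66 (the £35 wedge).
The less price-elastic side of the market bears the larger share of a per-unit tax.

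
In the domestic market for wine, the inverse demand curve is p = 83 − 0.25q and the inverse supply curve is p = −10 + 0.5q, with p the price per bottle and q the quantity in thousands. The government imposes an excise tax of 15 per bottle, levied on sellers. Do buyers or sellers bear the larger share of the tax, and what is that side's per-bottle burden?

Sellers bear the larger share: 10 per bottle.

Inverting to q(p) form: qd = 332 − 4p; qs = 2p + 20.
Without the tax, 332 − 4p = 2p + 20 gives 6p = 312, so p* = 52 and q* = 124.
With the tax collected from sellers, supply shifts: qs = 2(p − 15) + 20.
New equilibrium: buyers pay 57, sellers receive 42, q = 104. (Wedge: pb − ps = 15.)
Per-bottle burden: buyers 5, sellers 10.
Sellers take the larger share because supply is less price-elastic here (demand slope 4 vs supply slope 2).
The less price-elastic side of the market bears the larger share of a per-unit tax.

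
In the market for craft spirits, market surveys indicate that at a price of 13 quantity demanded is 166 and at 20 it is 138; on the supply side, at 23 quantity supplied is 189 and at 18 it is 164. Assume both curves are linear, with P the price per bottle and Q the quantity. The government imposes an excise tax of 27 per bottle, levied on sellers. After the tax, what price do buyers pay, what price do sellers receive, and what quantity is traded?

Buyers pay 31; sellers receive 4; quantity = 94.

Demand slope: (138 − 166)/(20 − 13) = -4, so Qd = 218 − 4P.
Supply slope: (164 − 189)/(18 − 23) = 5, so Qs = 5P + 74.
Before the tax: set 218 − 4P = 5P + 74 → P* = 16, Q* = 154.
With the tax collected from sellers, supply shifts: Qs = 5(P − 27) + 74.
Solving gives Q = 94 with buyers paying 31 and sellers receiving 4 (the 27 wedge).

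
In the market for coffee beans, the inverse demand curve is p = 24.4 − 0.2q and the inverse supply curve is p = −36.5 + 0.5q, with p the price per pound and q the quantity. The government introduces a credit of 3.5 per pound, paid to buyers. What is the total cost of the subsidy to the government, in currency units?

Inverting to q(p) form: qd = 122 − 5p; qs = 2p + 73.
Without the subsidy, 122 − 5p = 2p + 73 gives 7p = 49, so p* = 7 and q* = 87.
With a per-unit subsidy paid to buyers, each effectively pays p − 3.5, so demand becomes qd = 122 − 5(p − 3.5).
New equilibrium: buyers pay 6, suppliers receive 9.5, q = 92. (Wedge: pb − ps = −3.5.)
Outlay = t · Q = 3.5 · 92 = 322.

Government outlay = 322.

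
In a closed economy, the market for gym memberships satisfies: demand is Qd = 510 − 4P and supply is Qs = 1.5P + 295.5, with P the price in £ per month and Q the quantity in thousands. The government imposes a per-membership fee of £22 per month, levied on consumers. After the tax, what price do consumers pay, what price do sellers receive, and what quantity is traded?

Consumers pay £45; sellers receive £23; quantity = 330.

Without the tax, 510 − 4P = 1.5P + 295.5 gives 5.5P = 214.5, so P* = £39 and Q* = 354.
With the tax collected from consumers, demand (in seller-price terms) shifts: Qd = 510 − 4(P + 22).
New equilibrium: consumers pay £45, sellers receive £23, Q = 330. (Wedge: Pb − Ps = 22.)
The less price-elastic side of the market bears the larger share of a per-unit tax.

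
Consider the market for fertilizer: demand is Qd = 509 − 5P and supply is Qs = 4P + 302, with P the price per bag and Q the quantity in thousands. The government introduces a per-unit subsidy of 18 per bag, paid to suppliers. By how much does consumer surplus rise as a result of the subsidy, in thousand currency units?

Before the subsidy: set 509 − 5P = 4P + 302 → P* = 23, Q* = 394.
With a per-unit subsidy paid to suppliers, each receives P + 18 per unit sold, so supply becomes Qs = 4(P + 18) + 302.
Solving gives Q = 434 with buyers paying 15 and suppliers receiving 33 (the 18 wedge).
ΔCS is the trapezoid between Q = 434 and Q = 394 of height 8: ½ · (394 + 434) · 8 = 3312.

Consumer surplus rises by 3312 thousand.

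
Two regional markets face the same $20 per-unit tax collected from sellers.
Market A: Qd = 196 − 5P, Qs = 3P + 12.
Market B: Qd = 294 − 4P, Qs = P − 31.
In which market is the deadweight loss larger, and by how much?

Market A, by $215.

Market A: pre-tax P* = $23, Q* = 81; post-tax Q = 43.5; deadweight loss = $375.
Market B: pre-tax P* = $65, Q* = 34; post-tax Q = 18; deadweight loss = $160.
Difference: $375 vs $160 → market A is larger by $215.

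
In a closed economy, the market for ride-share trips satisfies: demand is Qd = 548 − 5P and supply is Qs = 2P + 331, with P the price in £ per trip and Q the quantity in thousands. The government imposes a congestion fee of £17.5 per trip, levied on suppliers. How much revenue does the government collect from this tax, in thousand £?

Before the tax: set 548 − 5P = 2P + 331 → P* = £31, Q* = 393.
With the tax collected from suppliers, supply shifts: Qs = 2(P − 17.5) + 331.
Solving gives Q = 368 with consumers paying £36 and suppliers receiving £18.5 (the £17.5 wedge).
Revenue = t · Q = 17.5 · 368 = £6440.

Tax revenue = £6440 thousand.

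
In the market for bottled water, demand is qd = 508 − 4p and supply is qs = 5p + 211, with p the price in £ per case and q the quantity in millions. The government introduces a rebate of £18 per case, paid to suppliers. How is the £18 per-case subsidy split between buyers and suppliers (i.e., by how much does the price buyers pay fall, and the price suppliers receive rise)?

Buyers gain £10 per case; suppliers gain £8 per case.

Before the subsidy: set 508 − 4p = 5p + 211 → p* = £33, q* = 376.
With a per-unit subsidy paid to suppliers, each receives p + 18 per unit sold, so supply becomes qs = 5(p + 18) + 211.
Solving gives q = 416 with buyers paying £23 and suppliers receiving £41 (the £18 wedge).
Gain to buyers: £10; to suppliers: £8. (They sum to £18.)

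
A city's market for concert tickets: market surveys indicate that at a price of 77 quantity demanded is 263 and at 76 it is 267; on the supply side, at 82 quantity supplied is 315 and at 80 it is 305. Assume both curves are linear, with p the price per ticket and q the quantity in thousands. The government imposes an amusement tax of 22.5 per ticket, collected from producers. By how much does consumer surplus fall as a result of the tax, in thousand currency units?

Consumer surplus falls by 3125 thousand.

Demand slope: (267 − 263)/(76 − 77) = -4, so qd = 571 − 4p.
Supply slope: (305 − 315)/(80 − 82) = 5, so qs = 5p − 95.
Without the tax, 571 − 4p = 5p − 95 gives 9p = 666, so p* = 74 and q* = 275.
With the tax collected from producers, supply shifts: qs = 5(p − 22.5) − 95.
Solving gives q = 225 with consumers paying 86.5 and producers receiving 64 (the 22.5 wedge).
ΔCS is the trapezoid between Q = 225 and Q = 275 of height 12.5: ½ · (275 + 225) · 12.5 = 3125.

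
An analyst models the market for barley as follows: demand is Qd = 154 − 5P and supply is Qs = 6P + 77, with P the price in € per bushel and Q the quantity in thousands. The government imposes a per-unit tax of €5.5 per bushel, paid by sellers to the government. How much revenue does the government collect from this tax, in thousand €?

Without the tax, 154 − 5P = 6P + 77 gives 11P = 77, so P* = €7 and Q* = 119.
With the tax collected from sellers, supply shifts: Qs = 6(P − 5.5) + 77.
Solving gives Q = 104 with buyers paying €10 and sellers receiving €4.5 (the €5.5 wedge).
Revenue = t · Q = 5.5 · 104 = €572.

Tax revenue = €572 thousand.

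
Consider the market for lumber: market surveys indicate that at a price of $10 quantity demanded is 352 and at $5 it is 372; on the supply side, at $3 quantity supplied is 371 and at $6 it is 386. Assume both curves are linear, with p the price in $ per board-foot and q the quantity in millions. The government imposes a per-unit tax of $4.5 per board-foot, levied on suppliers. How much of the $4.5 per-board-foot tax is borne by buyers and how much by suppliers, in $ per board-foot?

Buyers bear $2.5 per board-foot; suppliers bear $2 per board-foot.

Demand slope: (372 − 352)/(5 − 10) = -4, so qd = 392 − 4p.
Supply slope: (386 − 371)/(6 − 3) = 5, so qs = 5p + 356.
Before the tax: set 392 − 4p = 5p + 356 → p* = $4, q* = 376.
With the tax collected from suppliers, supply shifts: qs = 5(p − 4.5) + 356.
New equilibrium: buyers pay $6.5, suppliers receive $2, q = 366. (Wedge: pb − ps = 4.5.)
Burden on buyers: $2.5; on suppliers: $2. (They sum to $4.5.)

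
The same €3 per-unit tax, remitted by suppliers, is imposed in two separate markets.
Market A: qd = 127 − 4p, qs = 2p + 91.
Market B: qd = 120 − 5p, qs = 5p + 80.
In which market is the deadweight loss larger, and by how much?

Market A: pre-tax p* = €6, q* = 103; post-tax q = 99; deadweight loss = €6.
Market B: pre-tax p* = €4, q* = 100; post-tax q = 92.5; deadweight loss = €11.25.
Difference: €6 vs €11.25 → market B is larger by €5.25.

Market B, by €5.25.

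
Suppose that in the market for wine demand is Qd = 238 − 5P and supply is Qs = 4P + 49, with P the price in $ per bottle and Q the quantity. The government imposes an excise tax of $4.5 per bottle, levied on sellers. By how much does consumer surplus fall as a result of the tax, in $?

Without the tax, 238 − 5P = 4P + 49 gives 9P = 189, so P* = $21 and Q* = 133.
With the tax collected from sellers, supply shifts: Qs = 4(P − 4.5) + 49.
Solving gives Q = 123 with consumers paying $23 and sellers receiving $18.5 (the $4.5 wedge).
ΔCS is the trapezoid between Q = 123 and Q = 133 of height $2: ½ · (133 + 123) · 2 = $256.

Consumer surplus falls by $256.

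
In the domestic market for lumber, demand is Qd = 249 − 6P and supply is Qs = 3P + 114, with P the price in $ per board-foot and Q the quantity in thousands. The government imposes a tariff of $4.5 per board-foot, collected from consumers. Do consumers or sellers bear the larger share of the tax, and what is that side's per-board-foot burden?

Without the tax, 249 − 6P = 3P + 114 gives 9P = 135, so P* = $15 and Q* = 159.
With the tax collected from consumers, demand (in seller-price terms) shifts: Qd = 249 − 6(P + 4.5).
New equilibrium: consumers pay $16.5, sellers receive $12, Q = 150. (Wedge: Pb − Ps = 4.5.)
Per-board-foot burden: consumers $1.5, sellers $3.
Sellers take the larger share because supply is less price-elastic here (demand slope 6 vs supply slope 3).
The less price-elastic side of the market bears the larger share of a per-unit tax.

Sellers bear the larger share: $3 per board-foot.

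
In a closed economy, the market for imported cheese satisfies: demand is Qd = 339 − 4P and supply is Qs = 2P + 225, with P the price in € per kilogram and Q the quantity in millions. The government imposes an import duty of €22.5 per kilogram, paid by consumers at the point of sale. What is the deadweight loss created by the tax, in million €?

Before the tax: set 339 − 4P = 2P + 225 → P* = €19, Q* = 263.
With the tax collected from consumers, demand (in seller-price terms) shifts: Qd = 339 − 4(P + 22.5).
New equilibrium: consumers pay €26.5, sellers receive €4, Q = 233. (Wedge: Pb − Ps = 22.5.)
Quantity falls by |ΔQ| = |263 − 233| = 30.
DWL = ½ · t · |ΔQ| = ½ · 22.5 · 30 = €337.5.

Deadweight loss = €337.5 million.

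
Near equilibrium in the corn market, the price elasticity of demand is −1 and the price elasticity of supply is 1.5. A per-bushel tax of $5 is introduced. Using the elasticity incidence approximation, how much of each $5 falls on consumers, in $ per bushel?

Incidence ratio: consumers' share ≈ εs / (εs + |εd|) = 1.5 / (1.5 + 1) = 0.6.
So consumers bear ≈ 0.6 × $5 = $3; producers bear $2.

Consumers bear ≈ $3 per bushel.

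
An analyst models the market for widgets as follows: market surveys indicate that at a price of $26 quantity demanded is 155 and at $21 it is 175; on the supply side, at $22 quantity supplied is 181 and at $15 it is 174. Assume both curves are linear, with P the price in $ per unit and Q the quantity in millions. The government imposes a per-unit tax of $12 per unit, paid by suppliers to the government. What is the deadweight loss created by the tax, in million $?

Demand slope: (175 − 155)/(21 − 26) = -4, so Qd = 259 − 4P.
Supply slope: (174 − 181)/(15 − 22) = 1, so Qs = P + 159.
Without the tax, 259 − 4P = P + 159 gives 5P = 100, so P* = $20 and Q* = 179.
With the tax collected from suppliers, supply shifts: Qs = (P − 12) + 159.
New equilibrium: consumers pay $22.4, suppliers receive $10.4, Q = 169.4. (Wedge: Pb − Ps = 12.)
Quantity falls by |ΔQ| = |179 − 169.4| = 9.6.
DWL = ½ · t · |ΔQ| = ½ · 12 · 9.6 = $57.6.

Deadweight loss = $57.6 million.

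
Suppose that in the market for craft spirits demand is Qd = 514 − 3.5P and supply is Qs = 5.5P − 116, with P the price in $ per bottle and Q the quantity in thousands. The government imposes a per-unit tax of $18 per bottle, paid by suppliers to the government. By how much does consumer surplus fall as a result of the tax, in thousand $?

Before the tax: set 514 − 3.5P = 5.5P − 116 → P* = $70, Q* = 269.
With the tax collected from suppliers, supply shifts: Qs = 5.5(P − 18) − 116.
Solving gives Q = 230.5 with buyers paying $81 and suppliers receiving $63 (the $18 wedge).
ΔCS is the trapezoid between Q = 230.5 and Q = 269 of height $11: ½ · (269 + 230.5) · 11 = $2747.25.

Consumer surplus falls by $2747.25 thousand.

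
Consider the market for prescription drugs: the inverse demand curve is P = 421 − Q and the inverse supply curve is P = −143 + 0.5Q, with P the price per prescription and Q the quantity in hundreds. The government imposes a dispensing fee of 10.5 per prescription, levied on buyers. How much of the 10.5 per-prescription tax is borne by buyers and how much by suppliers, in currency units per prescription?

Rewrite in direct form: Qd = 421 − P and Qs = 2P + 286.
Without the tax, 421 − P = 2P + 286 gives 3P = 135, so P* = 45 and Q* = 376.
With the tax collected from buyers, demand (in seller-price terms) shifts: Qd = 421 − (P + 10.5).
Solving gives Q = 369 with buyers paying 52 and suppliers receiving 41.5 (the 10.5 wedge).
Burden on buyers: 7; on suppliers: 3.5. (They sum to 10.5.)
The less price-elastic side of the market bears the larger share of a per-unit tax.

Buyers bear 7 per prescription; suppliers bear 3.5 per prescription.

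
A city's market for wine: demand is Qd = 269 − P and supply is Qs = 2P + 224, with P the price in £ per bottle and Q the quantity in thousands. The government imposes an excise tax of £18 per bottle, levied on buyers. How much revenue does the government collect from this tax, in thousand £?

Tax revenue = £4356 thousand.

Without the tax, 269 − P = 2P + 224 gives 3P = 45, so P* = £15 and Q* = 254.
With the tax collected from buyers, demand (in seller-price terms) shifts: Qd = 269 − (P + 18).
New equilibrium: buyers pay £27, sellers receive £9, Q = 242. (Wedge: Pb − Ps = 18.)
Revenue = t · Q = 18 · 242 = £4356.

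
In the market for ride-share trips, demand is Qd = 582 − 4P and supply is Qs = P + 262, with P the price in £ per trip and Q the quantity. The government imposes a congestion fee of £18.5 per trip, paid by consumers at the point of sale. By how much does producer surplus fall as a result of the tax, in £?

Before the tax: set 582 − 4P = P + 262 → P* = £64, Q* = 326.
With the tax collected from consumers, demand (in seller-price terms) shifts: Qd = 582 − 4(P + 18.5).
Solving gives Q = 311.2 with consumers paying £67.7 and suppliers receiving £49.2 (the £18.5 wedge).
ΔPS is the trapezoid between Q = 311.2 and Q = 326 of height £14.8: ½ · (326 + 311.2) · 14.8 = £4715.28.

Producer surplus falls by £4715.28.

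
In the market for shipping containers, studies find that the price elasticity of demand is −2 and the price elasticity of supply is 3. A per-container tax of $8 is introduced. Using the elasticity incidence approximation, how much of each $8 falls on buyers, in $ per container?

Incidence ratio: buyers' share ≈ εs / (εs + |εd|) = 3 / (3 + 2) = 0.6.
So buyers bear ≈ 0.6 × $8 = $4.8; sellers bear $3.2.

Buyers bear ≈ $4.8 per container.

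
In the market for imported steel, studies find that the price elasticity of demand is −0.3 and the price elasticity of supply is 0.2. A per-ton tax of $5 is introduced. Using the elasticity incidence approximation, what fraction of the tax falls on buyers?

Incidence ratio: buyers' share ≈ εs / (εs + |εd|) = 0.2 / (0.2 + 0.3) = 0.4.
Supply is the less elastic side, so buyers bear the smaller share.

Buyers' share ≈ 0.4.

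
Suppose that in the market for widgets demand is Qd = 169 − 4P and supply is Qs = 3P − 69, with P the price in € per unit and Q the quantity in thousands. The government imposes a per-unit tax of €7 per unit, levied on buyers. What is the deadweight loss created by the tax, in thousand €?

Without the tax, 169 − 4P = 3P − 69 gives 7P = 238, so P* = €34 and Q* = 33.
With the tax collected from buyers, demand (in seller-price terms) shifts: Qd = 169 − 4(P + 7).
Solving gives Q = 21 with buyers paying €37 and producers receiving €30 (the €7 wedge).
Quantity falls by |ΔQ| = |33 − 21| = 12.
DWL = ½ · t · |ΔQ| = ½ · 7 · 12 = €42.

Deadweight loss = €42 thousand.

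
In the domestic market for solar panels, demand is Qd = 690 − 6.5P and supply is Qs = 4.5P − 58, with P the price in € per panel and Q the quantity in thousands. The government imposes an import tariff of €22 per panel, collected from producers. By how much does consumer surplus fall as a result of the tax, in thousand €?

Before the tax: set 690 − 6.5P = 4.5P − 58 → P* = €68, Q* = 248.
With the tax collected from producers, supply shifts: Qs = 4.5(P − 22) − 58.
New equilibrium: buyers pay €77, producers receive €55, Q = 189.5. (Wedge: Pb − Ps = 22.)
ΔCS is the trapezoid between Q = 189.5 and Q = 248 of height €9: ½ · (248 + 189.5) · 9 = €1968.75.

Consumer surplus falls by €1968.75 thousand.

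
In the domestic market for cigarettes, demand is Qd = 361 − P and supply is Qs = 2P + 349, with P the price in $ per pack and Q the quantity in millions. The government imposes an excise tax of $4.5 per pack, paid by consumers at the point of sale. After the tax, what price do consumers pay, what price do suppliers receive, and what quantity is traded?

Before the tax: set 361 − P = 2P + 349 → P* = $4, Q* = 357.
With the tax collected from consumers, demand (in seller-price terms) shifts: Qd = 361 − (P + 4.5).
New equilibrium: consumers pay $7, suppliers receive $2.5, Q = 354. (Wedge: Pb − Ps = 4.5.)
The less price-elastic side of the market bears the larger share of a per-unit tax.

Consumers pay $7; suppliers receive $2.5; quantity = 354.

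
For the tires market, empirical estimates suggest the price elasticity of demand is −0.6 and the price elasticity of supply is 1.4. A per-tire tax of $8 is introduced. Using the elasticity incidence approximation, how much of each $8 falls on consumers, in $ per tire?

Consumers bear ≈ $5.6 per tire.

Incidence ratio: consumers' share ≈ εs / (εs + |εd|) = 1.4 / (1.4 + 0.6) = 0.7.
So consumers bear ≈ 0.7 × $8 = $5.6; sellers bear $2.4.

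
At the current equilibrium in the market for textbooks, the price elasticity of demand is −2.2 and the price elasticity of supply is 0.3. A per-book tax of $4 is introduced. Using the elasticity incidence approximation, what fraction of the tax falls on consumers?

Incidence ratio: consumers' share ≈ εs / (εs + |εd|) = 0.3 / (0.3 + 2.2) = 0.12.
Supply is the less elastic side, so consumers bear the smaller share.

Consumers' share ≈ 0.12.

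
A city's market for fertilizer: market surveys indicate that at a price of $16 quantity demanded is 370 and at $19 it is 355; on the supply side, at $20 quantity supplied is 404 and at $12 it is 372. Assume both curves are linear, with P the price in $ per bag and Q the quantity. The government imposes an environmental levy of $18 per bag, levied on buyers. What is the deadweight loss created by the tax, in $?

Deadweight loss = $360.

Demand slope: (355 − 370)/(19 − 16) = -5, so Qd = 450 − 5P.
Supply slope: (372 − 404)/(12 − 20) = 4, so Qs = 4P + 324.
Without the tax, 450 − 5P = 4P + 324 gives 9P = 126, so P* = $14 and Q* = 380.
With the tax collected from buyers, demand (in seller-price terms) shifts: Qd = 450 − 5(P + 18).
Solving gives Q = 340 with buyers paying $22 and producers receiving $4 (the $18 wedge).
Quantity falls by |ΔQ| = |380 − 340| = 40.
DWL = ½ · t · |ΔQ| = ½ · 18 · 40 = $360.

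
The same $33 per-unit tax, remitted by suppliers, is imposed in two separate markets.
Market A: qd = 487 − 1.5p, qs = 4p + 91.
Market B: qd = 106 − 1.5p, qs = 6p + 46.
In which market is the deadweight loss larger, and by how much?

Market A: pre-tax p* = $72, q* = 379; post-tax q = 343; deadweight loss = $594.
Market B: pre-tax p* = $8, q* = 94; post-tax q = 54.4; deadweight loss = $653.4.
Difference: $594 vs $653.4 → market B is larger by $59.4.

Market B, by $59.4.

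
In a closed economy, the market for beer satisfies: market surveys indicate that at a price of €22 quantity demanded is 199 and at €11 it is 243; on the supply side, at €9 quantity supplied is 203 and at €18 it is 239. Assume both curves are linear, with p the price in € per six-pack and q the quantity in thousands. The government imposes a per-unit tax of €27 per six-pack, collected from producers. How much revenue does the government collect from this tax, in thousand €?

Demand slope: (243 − 199)/(11 − 22) = -4, so qd = 287 − 4p.
Supply slope: (239 − 203)/(18 − 9) = 4, so qs = 4p + 167.
Before the tax: set 287 − 4p = 4p + 167 → p* = €15, q* = 227.
With the tax collected from producers, supply shifts: qs = 4(p − 27) + 167.
Solving gives q = 173 with consumers paying €28.5 and producers receiving €1.5 (the €27 wedge).
Revenue = t · Q = 27 · 173 = €4671.

Tax revenue = €4671 thousand.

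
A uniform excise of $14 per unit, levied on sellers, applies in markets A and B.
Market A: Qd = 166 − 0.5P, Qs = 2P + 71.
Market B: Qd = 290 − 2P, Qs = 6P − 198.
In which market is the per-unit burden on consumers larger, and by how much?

Market A: pre-tax P* = $38, Q* = 147; post-tax Q = 141.4; per-unit burden on consumers = $11.2.
Market B: pre-tax P* = $61, Q* = 168; post-tax Q = 147; per-unit burden on consumers = $10.5.
Difference: $11.2 vs $10.5 → market A is larger by $0.7.

Market A, by $0.7.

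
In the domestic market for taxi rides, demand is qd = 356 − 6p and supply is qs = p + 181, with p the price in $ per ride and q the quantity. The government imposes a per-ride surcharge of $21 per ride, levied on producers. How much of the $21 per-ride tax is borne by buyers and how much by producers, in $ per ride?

Before the tax: set 356 − 6p = p + 181 → p* = $25, q* = 206.
With the tax collected from producers, supply shifts: qs = (p − 21) + 181.
Solving gives q = 188 with buyers paying $28 and producers receiving $7 (the $21 wedge).
Burden on buyers: $3; on producers: $18. (They sum to $21.)
The less price-elastic side of the market bears the larger share of a per-unit tax.

Buyers bear $3 per ride; producers bear $18 per ride.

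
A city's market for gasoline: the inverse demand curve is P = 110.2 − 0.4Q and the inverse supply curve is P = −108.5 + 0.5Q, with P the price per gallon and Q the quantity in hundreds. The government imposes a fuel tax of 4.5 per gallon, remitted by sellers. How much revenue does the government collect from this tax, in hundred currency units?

Tax revenue = 1071 hundred.

Rewrite in direct form: Qd = 275.5 − 2.5P and Qs = 2P + 217.
Before the tax: set 275.5 − 2.5P = 2P + 217 → P* = 13, Q* = 243.
With the tax collected from sellers, supply shifts: Qs = 2(P − 4.5) + 217.
New equilibrium: buyers pay 15, sellers receive 10.5, Q = 238. (Wedge: Pb − Ps = 4.5.)
Revenue = t · Q = 4.5 · 238 = 1071.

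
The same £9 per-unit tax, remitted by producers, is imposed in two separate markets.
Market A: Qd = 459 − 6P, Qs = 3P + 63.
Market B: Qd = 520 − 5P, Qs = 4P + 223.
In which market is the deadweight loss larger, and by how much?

Market A: pre-tax P* = £44, Q* = 195; post-tax Q = 177; deadweight loss = £81.
Market B: pre-tax P* = £33, Q* = 355; post-tax Q = 335; deadweight loss = £90.
Difference: £81 vs £90 → market B is larger by £9.

Market B, by £9.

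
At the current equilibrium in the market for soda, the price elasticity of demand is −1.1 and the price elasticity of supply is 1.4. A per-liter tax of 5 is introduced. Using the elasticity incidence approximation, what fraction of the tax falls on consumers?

Incidence ratio: consumers' share ≈ εs / (εs + |εd|) = 1.4 / (1.4 + 1.1) = 0.56.
Supply is the more elastic side, so consumers bear the larger share.

Consumers' share ≈ 0.56.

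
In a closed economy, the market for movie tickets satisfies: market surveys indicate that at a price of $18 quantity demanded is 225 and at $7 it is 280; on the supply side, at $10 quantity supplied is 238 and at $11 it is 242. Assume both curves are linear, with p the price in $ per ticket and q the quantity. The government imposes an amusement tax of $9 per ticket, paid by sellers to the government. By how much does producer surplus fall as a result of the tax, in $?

Producer surplus falls by $1200.

Demand slope: (280 − 225)/(7 − 18) = -5, so qd = 315 − 5p.
Supply slope: (242 − 238)/(11 − 10) = 4, so qs = 4p + 198.
Before the tax: set 315 − 5p = 4p + 198 → p* = $13, q* = 250.
With the tax collected from sellers, supply shifts: qs = 4(p − 9) + 198.
Solving gives q = 230 with consumers paying $17 and sellers receiving $8 (the $9 wedge).
ΔPS is the trapezoid between Q = 230 and Q = 250 of height $5: ½ · (250 + 230) · 5 = $1200.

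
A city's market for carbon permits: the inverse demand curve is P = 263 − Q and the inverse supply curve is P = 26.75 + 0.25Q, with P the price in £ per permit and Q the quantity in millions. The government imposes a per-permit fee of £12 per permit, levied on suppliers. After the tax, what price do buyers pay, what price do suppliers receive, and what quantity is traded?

Buyers pay £83.6; suppliers receive £71.6; quantity = 179.4.

Rewrite in direct form: Qd = 263 − P and Qs = 4P − 107.
Without the tax, 263 − P = 4P − 107 gives 5P = 370, so P* = £74 and Q* = 189.
With the tax collected from suppliers, supply shifts: Qs = 4(P − 12) − 107.
New equilibrium: buyers pay £83.6, suppliers receive £71.6, Q = 179.4. (Wedge: Pb − Ps = 12.)
The less price-elastic side of the market bears the larger share of a per-unit tax.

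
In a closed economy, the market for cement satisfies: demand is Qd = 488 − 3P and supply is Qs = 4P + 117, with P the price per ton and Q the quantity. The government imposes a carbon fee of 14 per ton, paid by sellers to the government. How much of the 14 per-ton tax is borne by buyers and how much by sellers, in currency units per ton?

Before the tax: set 488 − 3P = 4P + 117 → P* = 53, Q* = 329.
With the tax collected from sellers, supply shifts: Qs = 4(P − 14) + 117.
New equilibrium: buyers pay 61, sellers receive 47, Q = 305. (Wedge: Pb − Ps = 14.)
Burden on buyers: 8; on sellers: 6. (They sum to 14.)
The less price-elastic side of the market bears the larger share of a per-unit tax.

Buyers bear 8 per ton; sellers bear 6 per ton.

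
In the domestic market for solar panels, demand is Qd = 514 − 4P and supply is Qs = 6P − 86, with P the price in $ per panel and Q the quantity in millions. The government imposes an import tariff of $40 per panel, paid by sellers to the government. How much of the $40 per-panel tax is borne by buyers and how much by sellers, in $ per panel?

Buyers bear $24 per panel; sellers bear $16 per panel.

Without the tax, 514 − 4P = 6P − 86 gives 10P = 600, so P* = $60 and Q* = 274.
With the tax collected from sellers, supply shifts: Qs = 6(P − 40) − 86.
Solving gives Q = 178 with buyers paying $84 and sellers receiving $44 (the $40 wedge).
Burden on buyers: $24; on sellers: $16. (They sum to $40.)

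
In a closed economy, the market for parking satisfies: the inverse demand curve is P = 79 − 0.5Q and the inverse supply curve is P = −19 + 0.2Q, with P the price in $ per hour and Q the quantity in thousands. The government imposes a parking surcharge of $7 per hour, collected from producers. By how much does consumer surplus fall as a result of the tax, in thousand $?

Consumer surplus falls by $675 thousand.

Rewrite in direct form: Qd = 158 − 2P and Qs = 5P + 95.
Before the tax: set 158 − 2P = 5P + 95 → P* = $9, Q* = 140.
With the tax collected from producers, supply shifts: Qs = 5(P − 7) + 95.
Solving gives Q = 130 with buyers paying $14 and producers receiving $7 (the $7 wedge).
ΔCS is the trapezoid between Q = 130 and Q = 140 of height $5: ½ · (140 + 130) · 5 = $675.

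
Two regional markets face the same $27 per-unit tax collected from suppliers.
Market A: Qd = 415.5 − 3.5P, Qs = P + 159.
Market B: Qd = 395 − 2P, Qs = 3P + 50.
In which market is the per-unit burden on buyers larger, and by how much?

Market A: pre-tax P* = $57, Q* = 216; post-tax Q = 195; per-unit burden on buyers = $6.
Market B: pre-tax P* = $69, Q* = 257; post-tax Q = 224.6; per-unit burden on buyers = $16.2.
Difference: $6 vs $16.2 → market B is larger by $10.2.

Market B, by $10.2.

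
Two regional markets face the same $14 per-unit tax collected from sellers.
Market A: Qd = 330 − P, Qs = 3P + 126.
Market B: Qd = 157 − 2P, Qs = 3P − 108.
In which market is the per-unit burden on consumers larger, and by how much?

Market A: pre-tax P* = $51, Q* = 279; post-tax Q = 268.5; per-unit burden on consumers = $10.5.
Market B: pre-tax P* = $53, Q* = 51; post-tax Q = 34.2; per-unit burden on consumers = $8.4.
Difference: $10.5 vs $8.4 → market A is larger by $2.1.

Market A, by $2.1.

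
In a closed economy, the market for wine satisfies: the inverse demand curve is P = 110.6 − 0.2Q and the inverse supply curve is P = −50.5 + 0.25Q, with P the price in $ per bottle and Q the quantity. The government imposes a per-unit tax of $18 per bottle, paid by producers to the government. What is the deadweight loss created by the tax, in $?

Rewrite in direct form: Qd = 553 − 5P and Qs = 4P + 202.
Before the tax: set 553 − 5P = 4P + 202 → P* = $39, Q* = 358.
With the tax collected from producers, supply shifts: Qs = 4(P − 18) + 202.
New equilibrium: consumers pay $47, producers receive $29, Q = 318. (Wedge: Pb − Ps = 18.)
Quantity falls by |ΔQ| = |358 − 318| = 40.
DWL = ½ · t · |ΔQ| = ½ · 18 · 40 = $360.

Deadweight loss = $360.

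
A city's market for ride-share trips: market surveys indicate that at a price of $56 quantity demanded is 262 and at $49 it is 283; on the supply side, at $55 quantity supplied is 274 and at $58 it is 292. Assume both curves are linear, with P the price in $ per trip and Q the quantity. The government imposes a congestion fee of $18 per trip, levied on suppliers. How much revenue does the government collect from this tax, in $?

Tax revenue = $4176.

Demand slope: (283 − 262)/(49 − 56) = -3, so Qd = 430 − 3P.
Supply slope: (292 − 274)/(58 − 55) = 6, so Qs = 6P − 56.
Before the tax: set 430 − 3P = 6P − 56 → P* = $54, Q* = 268.
With the tax collected from suppliers, supply shifts: Qs = 6(P − 18) − 56.
New equilibrium: consumers pay $66, suppliers receive $48, Q = 232. (Wedge: Pb − Ps = 18.)
Revenue = t · Q = 18 · 232 = $4176.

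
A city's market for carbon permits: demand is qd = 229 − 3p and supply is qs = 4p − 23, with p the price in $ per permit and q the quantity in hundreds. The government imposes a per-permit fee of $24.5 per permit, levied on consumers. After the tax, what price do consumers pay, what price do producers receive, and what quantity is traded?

Consumers pay $50; producers receive $25.5; quantity = 79.

Without the tax, 229 − 3p = 4p − 23 gives 7p = 252, so p* = $36 and q* = 121.
With the tax collected from consumers, demand (in seller-price terms) shifts: qd = 229 − 3(p + 24.5).
New equilibrium: consumers pay $50, producers receive $25.5, q = 79. (Wedge: pb − ps = 24.5.)
The less price-elastic side of the market bears the larger share of a per-unit tax.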